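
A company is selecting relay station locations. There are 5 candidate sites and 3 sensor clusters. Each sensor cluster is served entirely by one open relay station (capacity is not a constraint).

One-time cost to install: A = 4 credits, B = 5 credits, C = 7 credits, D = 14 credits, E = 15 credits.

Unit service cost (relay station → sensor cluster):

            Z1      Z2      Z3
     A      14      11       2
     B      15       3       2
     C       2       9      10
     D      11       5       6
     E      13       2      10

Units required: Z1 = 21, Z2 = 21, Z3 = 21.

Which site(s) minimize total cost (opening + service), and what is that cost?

For any fixed open set, each sensor cluster goes to its cheapest open site; total = fixed + service.
{A, C, E}: Z1→C 2·21=42, Z2→E 2·21=42, Z3→A 2·21=42. Service 126; fixed 26; total 152.
{B, C, E}: service 126 + fixed 27 = 153
{A, B, C, E}: service 126 + fixed 31 = 157
{A, B, C, D, E}: service 126 + fixed 45 = 171
No other subset beats 152.

Open A, C and E; minimum total cost 152.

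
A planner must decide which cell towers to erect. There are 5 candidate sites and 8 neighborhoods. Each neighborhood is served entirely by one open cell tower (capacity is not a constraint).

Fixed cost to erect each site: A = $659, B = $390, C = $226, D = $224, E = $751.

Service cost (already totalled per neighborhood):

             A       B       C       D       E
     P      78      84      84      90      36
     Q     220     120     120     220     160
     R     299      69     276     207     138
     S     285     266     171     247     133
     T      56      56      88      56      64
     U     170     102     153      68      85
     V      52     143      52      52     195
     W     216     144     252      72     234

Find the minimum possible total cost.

For any fixed open set, each neighborhood goes to its cheapest open site; total = fixed + service.
{D}: P→D 90, Q→D 220, R→D 207, S→D 247, T→D 56, U→D 68, V→D 52, W→D 72. Service 1012; fixed 224; total 1236.
{C, D}: service 830 + fixed 450 = 1280
{B}: service 984 + fixed 390 = 1374
{A, B, C, D, E}: service 606 + fixed 2250 = 2856
No other subset beats 1236.

Minimum total cost: 1236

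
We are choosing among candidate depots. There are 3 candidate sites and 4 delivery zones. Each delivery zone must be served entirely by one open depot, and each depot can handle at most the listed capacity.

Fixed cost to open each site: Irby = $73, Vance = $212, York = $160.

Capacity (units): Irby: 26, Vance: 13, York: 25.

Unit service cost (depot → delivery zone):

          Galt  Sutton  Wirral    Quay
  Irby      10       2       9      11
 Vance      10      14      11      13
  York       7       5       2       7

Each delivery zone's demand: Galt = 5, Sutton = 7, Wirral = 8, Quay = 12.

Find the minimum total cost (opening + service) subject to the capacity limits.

Minimum total cost: 382

Open {Irby, York}: Galt→York 7·5=35, Sutton→Irby 2·7=14, Wirral→York 2·8=16, Quay→York 7·12=84.
Loads: Irby carries 7/26, York carries 25/25. Service 149; fixed 233; total 382.
Next best feasible plan costs 397.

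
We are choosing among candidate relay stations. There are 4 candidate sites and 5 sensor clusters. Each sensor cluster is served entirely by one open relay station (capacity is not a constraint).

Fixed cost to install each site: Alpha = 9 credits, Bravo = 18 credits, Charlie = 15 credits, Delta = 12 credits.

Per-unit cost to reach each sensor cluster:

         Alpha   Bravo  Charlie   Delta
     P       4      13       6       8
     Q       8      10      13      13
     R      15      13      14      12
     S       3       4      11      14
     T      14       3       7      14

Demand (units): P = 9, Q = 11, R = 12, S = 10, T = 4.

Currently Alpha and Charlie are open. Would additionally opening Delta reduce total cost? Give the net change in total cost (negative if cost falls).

Yes — net change −12 (cost falls by 12).

Current service cost with {Alpha, Charlie}: 350.
Adding Delta: each sensor cluster re-picks its cheapest; new service cost 326, saving 24.
Extra fixed cost: 12. Net change = 12 − 24 = -12.
(Totals: 374 → 362.)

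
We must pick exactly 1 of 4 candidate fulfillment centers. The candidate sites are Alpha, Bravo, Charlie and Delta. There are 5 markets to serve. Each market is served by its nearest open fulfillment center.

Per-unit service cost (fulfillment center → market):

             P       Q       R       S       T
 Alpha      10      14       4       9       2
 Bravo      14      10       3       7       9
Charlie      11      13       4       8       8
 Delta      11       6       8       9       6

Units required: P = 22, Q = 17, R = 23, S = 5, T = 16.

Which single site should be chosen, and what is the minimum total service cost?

With exactly 1 open, each market uses its cheapest among the chosen.
{Alpha}: P→Alpha 10·22=220, Q→Alpha 14·17=238, R→Alpha 4·23=92, S→Alpha 9·5=45, T→Alpha 2·16=32. Service cost 627.
{Delta}: service cost 669
{Charlie}: service cost 723
Among all 4 size-1 choices, {Alpha} is lowest.

Choose Alpha only; total service cost 627.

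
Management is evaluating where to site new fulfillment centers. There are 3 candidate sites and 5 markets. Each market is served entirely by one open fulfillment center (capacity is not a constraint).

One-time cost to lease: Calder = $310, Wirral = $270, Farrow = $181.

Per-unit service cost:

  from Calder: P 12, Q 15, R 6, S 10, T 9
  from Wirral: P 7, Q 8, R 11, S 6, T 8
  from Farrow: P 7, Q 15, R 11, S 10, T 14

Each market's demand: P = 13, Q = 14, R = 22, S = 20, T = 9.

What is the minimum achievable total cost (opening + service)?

For any fixed open set, each market goes to its cheapest open site; total = fixed + service.
{Wirral}: P→Wirral 7·13=91, Q→Wirral 8·14=112, R→Wirral 11·22=242, S→Wirral 6·20=120, T→Wirral 8·9=72. Service 637; fixed 270; total 907.
{Farrow}: service 869 + fixed 181 = 1050
{Wirral, Farrow}: service 637 + fixed 451 = 1088
{Calder, Wirral, Farrow}: P→Wirral 7·13=91, Q→Wirral 8·14=112, R→Calder 6·22=132, S→Wirral 6·20=120, T→Wirral 8·9=72. Service 527; fixed 761; total 1288.
(All 7 nonempty subsets were checked; Wirral only is lowest.)

Minimum total cost: 907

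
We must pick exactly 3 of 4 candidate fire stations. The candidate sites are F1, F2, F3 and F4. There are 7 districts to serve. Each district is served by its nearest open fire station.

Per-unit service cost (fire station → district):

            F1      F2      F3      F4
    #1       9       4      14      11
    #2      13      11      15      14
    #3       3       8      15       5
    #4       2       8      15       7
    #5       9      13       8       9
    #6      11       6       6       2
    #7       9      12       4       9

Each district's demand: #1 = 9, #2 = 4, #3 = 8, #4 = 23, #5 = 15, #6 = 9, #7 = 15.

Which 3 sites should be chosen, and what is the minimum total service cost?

With exactly 3 open, each district uses its cheapest among the chosen.
{F1, F2, F3}: #1→F2 4·9=36, #2→F2 11·4=44, #3→F1 3·8=24, #4→F1 2·23=46, #5→F3 8·15=120, #6→F2 6·9=54, #7→F3 4·15=60. Service cost 384.
{F1, F3, F4}: service cost 401
{F1, F2, F4}: service cost 438
Among all 4 size-3 choices, {F1, F2, F3} is lowest.

Choose F1, F2 and F3; total service cost 384.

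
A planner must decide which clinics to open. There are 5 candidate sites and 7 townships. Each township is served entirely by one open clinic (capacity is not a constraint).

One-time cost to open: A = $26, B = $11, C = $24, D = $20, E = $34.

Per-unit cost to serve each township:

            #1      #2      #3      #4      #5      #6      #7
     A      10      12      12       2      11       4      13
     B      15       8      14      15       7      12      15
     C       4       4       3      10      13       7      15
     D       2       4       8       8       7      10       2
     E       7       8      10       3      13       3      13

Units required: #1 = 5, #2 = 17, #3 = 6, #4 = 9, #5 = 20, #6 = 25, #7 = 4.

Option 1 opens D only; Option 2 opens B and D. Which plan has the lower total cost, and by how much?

Option 1 is cheaper by 11.

Option 1: {D}: #1→D 2·5=10, #2→D 4·17=68, #3→D 8·6=48, #4→D 8·9=72, #5→D 7·20=140, #6→D 10·25=250, #7→D 2·4=8. Service 596; fixed 20; total 616.
Option 2: {B, D}: #1→D 2·5=10, #2→D 4·17=68, #3→D 8·6=48, #4→D 8·9=72, #5→B 7·20=140, #6→D 10·25=250, #7→D 2·4=8. Service 596; fixed 31; total 627.
Difference: |616 − 627| = 11.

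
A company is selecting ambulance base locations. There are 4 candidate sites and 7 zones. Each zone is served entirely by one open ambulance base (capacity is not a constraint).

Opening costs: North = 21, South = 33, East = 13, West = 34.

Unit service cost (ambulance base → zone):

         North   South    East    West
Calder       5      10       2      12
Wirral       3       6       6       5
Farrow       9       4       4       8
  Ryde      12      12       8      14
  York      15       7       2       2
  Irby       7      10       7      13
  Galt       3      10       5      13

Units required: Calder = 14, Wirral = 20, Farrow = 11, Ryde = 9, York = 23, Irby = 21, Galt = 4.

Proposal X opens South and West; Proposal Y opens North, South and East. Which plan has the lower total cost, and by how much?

Proposal Y is cheaper by 279.

Proposal X: {South, West}: Calder→South 10·14=140, Wirral→West 5·20=100, Farrow→South 4·11=44, Ryde→South 12·9=108, York→West 2·23=46, Irby→South 10·21=210, Galt→South 10·4=40. Service 688; fixed 67; total 755.
Proposal Y: {North, South, East}: Calder→East 2·14=28, Wirral→North 3·20=60, Farrow→South 4·11=44, Ryde→East 8·9=72, York→East 2·23=46, Irby→North 7·21=147, Galt→North 3·4=12. Service 409; fixed 67; total 476.
Difference: |755 − 476| = 279.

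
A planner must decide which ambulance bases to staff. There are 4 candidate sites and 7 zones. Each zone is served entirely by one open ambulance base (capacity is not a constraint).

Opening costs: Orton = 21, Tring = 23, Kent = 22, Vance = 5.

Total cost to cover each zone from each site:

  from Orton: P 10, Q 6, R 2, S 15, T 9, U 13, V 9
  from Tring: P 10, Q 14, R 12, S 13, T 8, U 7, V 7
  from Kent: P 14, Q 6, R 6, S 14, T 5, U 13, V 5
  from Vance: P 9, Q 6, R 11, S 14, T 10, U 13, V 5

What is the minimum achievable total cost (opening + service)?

For any fixed open set, each zone goes to its cheapest open site; total = fixed + service.
{Vance}: P→Vance 9, Q→Vance 6, R→Vance 11, S→Vance 14, T→Vance 10, U→Vance 13, V→Vance 5. Service 68; fixed 5; total 73.
{Orton, Vance}: P→Vance 9, Q→Orton 6, R→Orton 2, S→Vance 14, T→Orton 9, U→Orton 13, V→Vance 5. Service 58; fixed 26; total 84.
{Orton}: P→Orton 10, Q→Orton 6, R→Orton 2, S→Orton 15, T→Orton 9, U→Orton 13, V→Orton 9. Service 64; fixed 21; total 85.
{Orton, Tring, Kent, Vance}: service 47 + fixed 71 = 118
No other subset beats 73.

Minimum total cost: 73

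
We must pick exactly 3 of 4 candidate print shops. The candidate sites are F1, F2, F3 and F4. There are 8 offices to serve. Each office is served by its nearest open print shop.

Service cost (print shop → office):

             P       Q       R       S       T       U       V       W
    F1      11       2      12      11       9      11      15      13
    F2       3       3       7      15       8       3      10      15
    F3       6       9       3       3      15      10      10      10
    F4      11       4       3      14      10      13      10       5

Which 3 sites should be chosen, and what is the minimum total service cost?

Choose F2, F3 and F4; total service cost 38.

With exactly 3 open, each office uses its cheapest among the chosen.
{F2, F3, F4}: P→F2 3, Q→F2 3, R→F3 3, S→F3 3, T→F2 8, U→F2 3, V→F2 10, W→F4 5. Service cost 38.
{F1, F2, F3}: service cost 42
{F1, F2, F4}: service cost 45
Among all 4 size-3 choices, {F2, F3, F4} is lowest.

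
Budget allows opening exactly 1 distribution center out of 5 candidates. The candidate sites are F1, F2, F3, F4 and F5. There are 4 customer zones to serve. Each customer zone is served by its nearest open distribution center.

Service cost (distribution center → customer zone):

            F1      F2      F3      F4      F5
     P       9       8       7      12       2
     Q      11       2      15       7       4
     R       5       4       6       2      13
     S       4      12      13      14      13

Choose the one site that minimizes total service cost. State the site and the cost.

With exactly 1 open, each customer zone uses its cheapest among the chosen.
{F2}: P→F2 8, Q→F2 2, R→F2 4, S→F2 12. Service cost 26.
{F1}: service cost 29
{F5}: service cost 32
Among all 5 size-1 choices, {F2} is lowest.

Choose F2 only; total service cost 26.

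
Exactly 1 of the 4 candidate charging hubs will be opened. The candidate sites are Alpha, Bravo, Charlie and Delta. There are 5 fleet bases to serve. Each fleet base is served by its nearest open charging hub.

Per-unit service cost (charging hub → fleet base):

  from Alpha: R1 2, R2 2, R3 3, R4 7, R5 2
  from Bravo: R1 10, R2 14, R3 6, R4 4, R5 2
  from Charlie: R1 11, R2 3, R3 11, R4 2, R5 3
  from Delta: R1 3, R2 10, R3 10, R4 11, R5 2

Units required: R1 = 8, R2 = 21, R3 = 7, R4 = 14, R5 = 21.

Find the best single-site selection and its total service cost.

Choose Alpha only; total service cost 219.

With exactly 1 open, each fleet base uses its cheapest among the chosen.
{Alpha}: R1→Alpha 2·8=16, R2→Alpha 2·21=42, R3→Alpha 3·7=21, R4→Alpha 7·14=98, R5→Alpha 2·21=42. Service cost 219.
{Charlie}: service cost 319
{Delta}: service cost 500
Among all 4 size-1 choices, {Alpha} is lowest.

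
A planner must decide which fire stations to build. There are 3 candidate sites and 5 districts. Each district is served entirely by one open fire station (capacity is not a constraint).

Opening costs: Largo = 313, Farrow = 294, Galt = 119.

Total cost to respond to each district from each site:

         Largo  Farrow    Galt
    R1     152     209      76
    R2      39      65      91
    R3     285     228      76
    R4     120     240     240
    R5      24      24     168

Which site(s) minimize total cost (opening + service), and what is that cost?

Open Largo and Galt; minimum total cost 767.

For any fixed open set, each district goes to its cheapest open site; total = fixed + service.
{Largo, Galt}: R1→Galt 76, R2→Largo 39, R3→Galt 76, R4→Largo 120, R5→Largo 24. Service 335; fixed 432; total 767.
{Galt}: service 651 + fixed 119 = 770
{Farrow, Galt}: R1→Galt 76, R2→Farrow 65, R3→Galt 76, R4→Farrow 240, R5→Farrow 24. Service 481; fixed 413; total 894.
{Largo, Farrow, Galt}: R1→Galt 76, R2→Largo 39, R3→Galt 76, R4→Largo 120, R5→Largo 24. Service 335; fixed 726; total 1061.
No other subset beats 767.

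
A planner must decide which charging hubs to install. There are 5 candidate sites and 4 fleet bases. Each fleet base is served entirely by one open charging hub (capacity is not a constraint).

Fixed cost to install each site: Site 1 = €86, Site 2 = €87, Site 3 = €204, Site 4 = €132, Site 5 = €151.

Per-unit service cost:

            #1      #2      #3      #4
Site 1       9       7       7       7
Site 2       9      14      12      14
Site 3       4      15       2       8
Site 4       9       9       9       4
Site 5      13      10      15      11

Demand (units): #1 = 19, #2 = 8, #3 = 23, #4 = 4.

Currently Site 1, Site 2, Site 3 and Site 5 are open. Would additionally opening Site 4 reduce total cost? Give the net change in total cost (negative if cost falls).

No — net change +120 (cost rises by 120).

Current service cost with {Site 1, Site 2, Site 3, Site 5}: 206.
Adding Site 4: each fleet base re-picks its cheapest; new service cost 194, saving 12.
Extra fixed cost: 132. Net change = 132 − 12 = 120.
(Totals: 734 → 854.)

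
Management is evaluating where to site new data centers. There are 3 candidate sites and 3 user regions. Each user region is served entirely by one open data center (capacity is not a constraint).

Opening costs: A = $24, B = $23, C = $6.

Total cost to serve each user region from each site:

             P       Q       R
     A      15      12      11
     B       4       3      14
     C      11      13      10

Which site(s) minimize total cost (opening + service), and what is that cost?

For any fixed open set, each user region goes to its cheapest open site; total = fixed + service.
{C}: P→C 11, Q→C 13, R→C 10. Service 34; fixed 6; total 40.
{B}: service 21 + fixed 23 = 44
{B, C}: service 17 + fixed 29 = 46
{A, B, C}: service 17 + fixed 53 = 70
No other subset beats 40.

Open C only; minimum total cost 40.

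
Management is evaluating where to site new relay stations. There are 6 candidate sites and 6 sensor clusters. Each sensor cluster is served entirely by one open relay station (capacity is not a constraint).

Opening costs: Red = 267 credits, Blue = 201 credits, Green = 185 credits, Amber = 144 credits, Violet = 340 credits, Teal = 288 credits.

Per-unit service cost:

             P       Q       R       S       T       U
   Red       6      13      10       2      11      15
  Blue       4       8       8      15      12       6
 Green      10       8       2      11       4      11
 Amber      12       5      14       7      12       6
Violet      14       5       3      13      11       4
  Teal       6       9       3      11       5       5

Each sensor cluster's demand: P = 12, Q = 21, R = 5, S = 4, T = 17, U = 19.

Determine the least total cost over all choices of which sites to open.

Minimum total cost: 774

For any fixed open set, each sensor cluster goes to its cheapest open site; total = fixed + service.
{Green, Amber}: P→Green 10·12=120, Q→Amber 5·21=105, R→Green 2·5=10, S→Amber 7·4=28, T→Green 4·17=68, U→Amber 6·19=114. Service 445; fixed 329; total 774.
{Teal}: service 500 + fixed 288 = 788
{Green}: P→Green 10·12=120, Q→Green 8·21=168, R→Green 2·5=10, S→Green 11·4=44, T→Green 4·17=68, U→Green 11·19=209. Service 619; fixed 185; total 804.
{Red, Blue, Green, Amber, Violet, Teal}: P→Blue 4·12=48, Q→Amber 5·21=105, R→Green 2·5=10, S→Red 2·4=8, T→Green 4·17=68, U→Violet 4·19=76. Service 315; fixed 1425; total 1740.
No other subset beats 774.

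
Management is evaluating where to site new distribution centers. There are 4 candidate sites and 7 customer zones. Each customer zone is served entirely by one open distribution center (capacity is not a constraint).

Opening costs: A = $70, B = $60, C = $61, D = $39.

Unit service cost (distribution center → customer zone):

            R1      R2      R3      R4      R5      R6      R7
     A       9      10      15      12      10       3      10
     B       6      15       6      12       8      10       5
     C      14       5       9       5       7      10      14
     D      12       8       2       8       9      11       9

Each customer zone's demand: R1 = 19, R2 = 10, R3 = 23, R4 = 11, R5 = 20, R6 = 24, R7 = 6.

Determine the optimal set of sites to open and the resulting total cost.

Open A, B, C and D; minimum total cost 737.

For any fixed open set, each customer zone goes to its cheapest open site; total = fixed + service.
{A, B, C, D}: R1→B 6·19=114, R2→C 5·10=50, R3→D 2·23=46, R4→C 5·11=55, R5→C 7·20=140, R6→A 3·24=72, R7→B 5·6=30. Service 507; fixed 230; total 737.
{A, C, D}: R1→A 9·19=171, R2→C 5·10=50, R3→D 2·23=46, R4→C 5·11=55, R5→C 7·20=140, R6→A 3·24=72, R7→D 9·6=54. Service 588; fixed 170; total 758.
{A, B, D}: service 590 + fixed 169 = 759
{D}: R1→D 12·19=228, R2→D 8·10=80, R3→D 2·23=46, R4→D 8·11=88, R5→D 9·20=180, R6→D 11·24=264, R7→D 9·6=54. Service 940; fixed 39; total 979.
No other subset beats 737.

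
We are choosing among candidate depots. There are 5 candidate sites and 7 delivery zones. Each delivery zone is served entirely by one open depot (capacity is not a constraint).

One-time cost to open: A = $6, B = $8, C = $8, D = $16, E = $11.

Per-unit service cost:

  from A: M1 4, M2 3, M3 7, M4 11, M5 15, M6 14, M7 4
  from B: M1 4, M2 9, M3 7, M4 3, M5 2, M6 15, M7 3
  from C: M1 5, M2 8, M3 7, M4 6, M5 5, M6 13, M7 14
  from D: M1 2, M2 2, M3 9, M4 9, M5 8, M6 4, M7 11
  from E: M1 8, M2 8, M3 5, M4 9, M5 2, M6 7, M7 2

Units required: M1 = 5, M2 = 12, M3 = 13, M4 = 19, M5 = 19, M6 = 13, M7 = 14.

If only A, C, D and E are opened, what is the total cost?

Each delivery zone is assigned to its cheapest site among the open ones.
{A, C, D, E}: M1→D 2·5=10, M2→D 2·12=24, M3→E 5·13=65, M4→C 6·19=114, M5→E 2·19=38, M6→D 4·13=52, M7→E 2·14=28. Service 331; fixed 41; total 372.

Total cost: 372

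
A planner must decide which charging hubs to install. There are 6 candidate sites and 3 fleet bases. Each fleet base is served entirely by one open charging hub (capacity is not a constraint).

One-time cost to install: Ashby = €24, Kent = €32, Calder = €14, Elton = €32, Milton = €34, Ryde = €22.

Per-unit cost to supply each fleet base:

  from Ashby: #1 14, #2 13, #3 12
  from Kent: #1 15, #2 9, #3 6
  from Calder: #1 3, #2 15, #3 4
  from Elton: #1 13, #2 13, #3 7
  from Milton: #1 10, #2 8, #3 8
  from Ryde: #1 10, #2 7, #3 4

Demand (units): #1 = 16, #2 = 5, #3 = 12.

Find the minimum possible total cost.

For any fixed open set, each fleet base goes to its cheapest open site; total = fixed + service.
{Calder, Ryde}: #1→Calder 3·16=48, #2→Ryde 7·5=35, #3→Calder 4·12=48. Service 131; fixed 36; total 167.
{Calder, Milton}: service 136 + fixed 48 = 184
{Calder}: service 171 + fixed 14 = 185
{Ashby, Kent, Calder, Elton, Milton, Ryde}: #1→Calder 3·16=48, #2→Ryde 7·5=35, #3→Calder 4·12=48. Service 131; fixed 158; total 289.
No other subset beats 167.

Minimum total cost: 167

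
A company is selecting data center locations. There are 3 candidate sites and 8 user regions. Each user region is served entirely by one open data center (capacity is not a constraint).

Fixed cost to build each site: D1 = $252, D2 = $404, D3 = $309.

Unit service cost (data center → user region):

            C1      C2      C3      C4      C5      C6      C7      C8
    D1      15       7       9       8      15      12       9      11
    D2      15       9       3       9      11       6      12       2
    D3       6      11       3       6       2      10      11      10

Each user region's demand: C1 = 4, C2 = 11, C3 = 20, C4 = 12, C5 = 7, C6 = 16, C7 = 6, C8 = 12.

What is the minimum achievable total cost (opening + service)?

For any fixed open set, each user region goes to its cheapest open site; total = fixed + service.
{D3}: C1→D3 6·4=24, C2→D3 11·11=121, C3→D3 3·20=60, C4→D3 6·12=72, C5→D3 2·7=14, C6→D3 10·16=160, C7→D3 11·6=66, C8→D3 10·12=120. Service 637; fixed 309; total 946.
{D2}: C1→D2 15·4=60, C2→D2 9·11=99, C3→D2 3·20=60, C4→D2 9·12=108, C5→D2 11·7=77, C6→D2 6·16=96, C7→D2 12·6=72, C8→D2 2·12=24. Service 596; fixed 404; total 1000.
{D1, D3}: service 581 + fixed 561 = 1142
{D1, D2, D3}: service 421 + fixed 965 = 1386
No other subset beats 946.

Minimum total cost: 946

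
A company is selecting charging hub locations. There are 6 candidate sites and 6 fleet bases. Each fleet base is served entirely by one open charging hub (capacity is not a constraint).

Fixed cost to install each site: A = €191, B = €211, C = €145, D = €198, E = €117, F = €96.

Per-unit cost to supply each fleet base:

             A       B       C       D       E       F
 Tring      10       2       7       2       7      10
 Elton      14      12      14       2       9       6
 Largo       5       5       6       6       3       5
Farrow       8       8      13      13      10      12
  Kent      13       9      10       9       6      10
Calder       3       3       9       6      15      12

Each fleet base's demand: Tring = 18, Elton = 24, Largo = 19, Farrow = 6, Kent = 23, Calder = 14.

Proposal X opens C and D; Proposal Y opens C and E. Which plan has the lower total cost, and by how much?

Proposal X is cheaper by 75.

Proposal X: {C, D}: Tring→D 2·18=36, Elton→D 2·24=48, Largo→C 6·19=114, Farrow→C 13·6=78, Kent→D 9·23=207, Calder→D 6·14=84. Service 567; fixed 343; total 910.
Proposal Y: {C, E}: Tring→C 7·18=126, Elton→E 9·24=216, Largo→E 3·19=57, Farrow→E 10·6=60, Kent→E 6·23=138, Calder→C 9·14=126. Service 723; fixed 262; total 985.
Difference: |910 − 985| = 75.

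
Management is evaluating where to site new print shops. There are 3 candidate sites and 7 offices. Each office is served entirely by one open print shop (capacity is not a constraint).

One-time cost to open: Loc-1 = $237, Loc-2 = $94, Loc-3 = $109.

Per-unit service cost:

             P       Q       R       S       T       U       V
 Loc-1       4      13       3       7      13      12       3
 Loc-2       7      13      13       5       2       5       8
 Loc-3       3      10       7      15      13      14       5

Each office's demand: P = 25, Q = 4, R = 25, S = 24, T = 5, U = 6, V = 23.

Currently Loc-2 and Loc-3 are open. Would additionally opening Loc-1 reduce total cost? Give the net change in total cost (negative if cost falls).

Current service cost with {Loc-2, Loc-3}: 565.
Adding Loc-1: each office re-picks its cheapest; new service cost 419, saving 146.
Extra fixed cost: 237. Net change = 237 − 146 = 91.
(Totals: 768 → 859.)

No — net change +91 (cost rises by 91).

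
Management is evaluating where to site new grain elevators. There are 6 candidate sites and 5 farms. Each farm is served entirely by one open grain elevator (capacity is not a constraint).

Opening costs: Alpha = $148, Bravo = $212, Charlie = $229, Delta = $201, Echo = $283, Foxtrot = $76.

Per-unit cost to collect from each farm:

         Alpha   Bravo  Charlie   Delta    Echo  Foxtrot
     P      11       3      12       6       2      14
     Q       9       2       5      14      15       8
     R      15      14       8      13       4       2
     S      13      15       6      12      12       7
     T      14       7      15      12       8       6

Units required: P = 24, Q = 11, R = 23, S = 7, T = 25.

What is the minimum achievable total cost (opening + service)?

Minimum total cost: 627

For any fixed open set, each farm goes to its cheapest open site; total = fixed + service.
{Bravo, Foxtrot}: P→Bravo 3·24=72, Q→Bravo 2·11=22, R→Foxtrot 2·23=46, S→Foxtrot 7·7=49, T→Foxtrot 6·25=150. Service 339; fixed 288; total 627.
{Echo, Foxtrot}: service 381 + fixed 359 = 740
{Foxtrot}: P→Foxtrot 14·24=336, Q→Foxtrot 8·11=88, R→Foxtrot 2·23=46, S→Foxtrot 7·7=49, T→Foxtrot 6·25=150. Service 669; fixed 76; total 745.
{Alpha, Bravo, Charlie, Delta, Echo, Foxtrot}: service 308 + fixed 1149 = 1457
No other subset beats 627.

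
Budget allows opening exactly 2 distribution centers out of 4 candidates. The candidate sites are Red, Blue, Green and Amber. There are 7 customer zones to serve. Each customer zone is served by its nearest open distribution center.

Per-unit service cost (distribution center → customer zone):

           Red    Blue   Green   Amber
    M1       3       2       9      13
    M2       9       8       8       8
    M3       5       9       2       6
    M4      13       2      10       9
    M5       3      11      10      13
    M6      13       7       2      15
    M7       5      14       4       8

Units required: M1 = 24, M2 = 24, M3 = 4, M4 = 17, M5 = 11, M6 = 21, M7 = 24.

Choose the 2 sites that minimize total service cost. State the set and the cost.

With exactly 2 open, each customer zone uses its cheapest among the chosen.
{Blue, Green}: M1→Blue 2·24=48, M2→Blue 8·24=192, M3→Green 2·4=8, M4→Blue 2·17=34, M5→Green 10·11=110, M6→Green 2·21=42, M7→Green 4·24=96. Service cost 530.
{Red, Blue}: service cost 594
{Red, Green}: service cost 613
Among all 6 size-2 choices, {Blue, Green} is lowest.

Choose Blue and Green; total service cost 530.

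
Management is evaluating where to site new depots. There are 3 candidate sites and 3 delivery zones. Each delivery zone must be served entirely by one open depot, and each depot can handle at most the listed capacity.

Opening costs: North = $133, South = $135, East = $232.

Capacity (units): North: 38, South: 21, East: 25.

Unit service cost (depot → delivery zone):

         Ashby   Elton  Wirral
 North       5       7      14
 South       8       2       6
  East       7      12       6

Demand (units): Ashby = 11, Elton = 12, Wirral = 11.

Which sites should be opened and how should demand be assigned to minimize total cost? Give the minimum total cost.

Open {North}: Ashby→North 5·11=55, Elton→North 7·12=84, Wirral→North 14·11=154.
Loads: North carries 34/38. Service 293; fixed 133; total 426.
Next best feasible plan costs 473.

Minimum total cost: 426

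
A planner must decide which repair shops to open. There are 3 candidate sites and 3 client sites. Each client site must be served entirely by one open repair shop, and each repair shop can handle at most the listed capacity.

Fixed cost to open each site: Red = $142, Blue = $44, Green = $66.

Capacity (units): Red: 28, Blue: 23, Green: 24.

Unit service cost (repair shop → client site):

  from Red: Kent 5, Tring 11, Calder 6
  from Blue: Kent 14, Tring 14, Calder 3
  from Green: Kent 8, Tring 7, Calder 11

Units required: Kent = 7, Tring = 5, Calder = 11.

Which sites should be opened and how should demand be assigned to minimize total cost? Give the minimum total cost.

Open {Blue, Green}: Kent→Green 8·7=56, Tring→Green 7·5=35, Calder→Blue 3·11=33.
Loads: Blue carries 11/23, Green carries 12/24. Service 124; fixed 110; total 234.
Next best feasible plan costs 245.

Minimum total cost: 234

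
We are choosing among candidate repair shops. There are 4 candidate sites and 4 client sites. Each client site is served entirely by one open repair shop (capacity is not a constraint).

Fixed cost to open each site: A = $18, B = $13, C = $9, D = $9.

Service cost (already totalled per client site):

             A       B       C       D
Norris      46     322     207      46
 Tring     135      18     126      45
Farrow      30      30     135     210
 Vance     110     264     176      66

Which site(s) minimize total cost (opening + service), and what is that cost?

Open B and D; minimum total cost 182.

For any fixed open set, each client site goes to its cheapest open site; total = fixed + service.
{B, D}: Norris→D 46, Tring→B 18, Farrow→B 30, Vance→D 66. Service 160; fixed 22; total 182.
{B, C, D}: service 160 + fixed 31 = 191
{A, B, D}: service 160 + fixed 40 = 200
{A, B, C, D}: Norris→A 46, Tring→B 18, Farrow→A 30, Vance→D 66. Service 160; fixed 49; total 209.
No other subset beats 182.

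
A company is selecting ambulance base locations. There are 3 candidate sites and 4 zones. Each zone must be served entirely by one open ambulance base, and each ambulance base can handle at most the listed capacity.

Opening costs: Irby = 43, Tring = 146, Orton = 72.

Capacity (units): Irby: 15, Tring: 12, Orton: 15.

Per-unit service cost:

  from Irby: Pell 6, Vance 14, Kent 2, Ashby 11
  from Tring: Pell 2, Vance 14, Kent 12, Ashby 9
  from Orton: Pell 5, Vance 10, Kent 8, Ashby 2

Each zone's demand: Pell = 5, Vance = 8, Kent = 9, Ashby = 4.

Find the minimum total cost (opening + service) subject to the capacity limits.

Minimum total cost: 251

Open {Irby, Orton}: Pell→Irby 6·5=30, Vance→Orton 10·8=80, Kent→Irby 2·9=18, Ashby→Orton 2·4=8.
Loads: Irby carries 14/15, Orton carries 12/15. Service 136; fixed 115; total 251.
Next best feasible plan costs 282.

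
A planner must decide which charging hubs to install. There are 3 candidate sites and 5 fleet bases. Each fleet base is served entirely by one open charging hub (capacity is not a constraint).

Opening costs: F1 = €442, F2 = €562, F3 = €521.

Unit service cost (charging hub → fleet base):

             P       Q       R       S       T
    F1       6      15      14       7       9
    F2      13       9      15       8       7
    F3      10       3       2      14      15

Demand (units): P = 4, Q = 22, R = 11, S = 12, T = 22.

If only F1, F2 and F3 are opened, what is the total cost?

Each fleet base is assigned to its cheapest site among the open ones.
{F1, F2, F3}: P→F1 6·4=24, Q→F3 3·22=66, R→F3 2·11=22, S→F1 7·12=84, T→F2 7·22=154. Service 350; fixed 1525; total 1875.

Total cost: 1875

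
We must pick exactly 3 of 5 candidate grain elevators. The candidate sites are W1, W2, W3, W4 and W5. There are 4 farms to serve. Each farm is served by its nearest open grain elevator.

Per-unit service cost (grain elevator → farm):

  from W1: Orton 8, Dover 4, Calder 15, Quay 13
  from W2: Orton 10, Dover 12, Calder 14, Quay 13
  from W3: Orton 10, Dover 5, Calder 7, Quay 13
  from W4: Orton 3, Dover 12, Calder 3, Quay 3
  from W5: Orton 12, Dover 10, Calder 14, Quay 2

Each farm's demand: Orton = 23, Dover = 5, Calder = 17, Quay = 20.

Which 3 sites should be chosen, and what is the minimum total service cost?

With exactly 3 open, each farm uses its cheapest among the chosen.
{W1, W4, W5}: Orton→W4 3·23=69, Dover→W1 4·5=20, Calder→W4 3·17=51, Quay→W5 2·20=40. Service cost 180.
{W3, W4, W5}: service cost 185
{W1, W2, W4}: service cost 200
Among all 10 size-3 choices, {W1, W4, W5} is lowest.

Choose W1, W4 and W5; total service cost 180.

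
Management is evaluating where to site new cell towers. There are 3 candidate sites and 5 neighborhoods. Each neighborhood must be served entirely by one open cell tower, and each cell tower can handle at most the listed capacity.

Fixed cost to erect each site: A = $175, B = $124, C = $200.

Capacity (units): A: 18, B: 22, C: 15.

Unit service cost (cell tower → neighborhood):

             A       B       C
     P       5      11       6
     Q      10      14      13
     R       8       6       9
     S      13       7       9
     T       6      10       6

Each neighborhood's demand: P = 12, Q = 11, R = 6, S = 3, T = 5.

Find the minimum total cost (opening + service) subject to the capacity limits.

Minimum total cost: 600

Open {A, B}: P→A 5·12=60, Q→B 14·11=154, R→B 6·6=36, S→B 7·3=21, T→A 6·5=30.
Loads: A carries 17/18, B carries 20/22. Service 301; fixed 299; total 600.
Next best feasible plan costs 628.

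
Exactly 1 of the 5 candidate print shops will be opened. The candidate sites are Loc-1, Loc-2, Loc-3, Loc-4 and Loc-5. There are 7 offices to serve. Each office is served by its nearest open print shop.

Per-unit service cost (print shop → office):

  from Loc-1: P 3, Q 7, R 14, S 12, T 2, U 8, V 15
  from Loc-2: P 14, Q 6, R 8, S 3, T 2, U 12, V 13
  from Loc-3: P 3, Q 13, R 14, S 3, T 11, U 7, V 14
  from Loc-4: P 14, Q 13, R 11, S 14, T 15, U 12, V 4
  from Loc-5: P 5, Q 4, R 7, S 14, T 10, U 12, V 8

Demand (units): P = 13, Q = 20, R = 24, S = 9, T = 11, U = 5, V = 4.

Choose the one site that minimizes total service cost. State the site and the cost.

With exactly 1 open, each office uses its cheapest among the chosen.
{Loc-5}: P→Loc-5 5·13=65, Q→Loc-5 4·20=80, R→Loc-5 7·24=168, S→Loc-5 14·9=126, T→Loc-5 10·11=110, U→Loc-5 12·5=60, V→Loc-5 8·4=32. Service cost 641.
{Loc-2}: service cost 655
{Loc-1}: service cost 745
Among all 5 size-1 choices, {Loc-5} is lowest.

Choose Loc-5 only; total service cost 641.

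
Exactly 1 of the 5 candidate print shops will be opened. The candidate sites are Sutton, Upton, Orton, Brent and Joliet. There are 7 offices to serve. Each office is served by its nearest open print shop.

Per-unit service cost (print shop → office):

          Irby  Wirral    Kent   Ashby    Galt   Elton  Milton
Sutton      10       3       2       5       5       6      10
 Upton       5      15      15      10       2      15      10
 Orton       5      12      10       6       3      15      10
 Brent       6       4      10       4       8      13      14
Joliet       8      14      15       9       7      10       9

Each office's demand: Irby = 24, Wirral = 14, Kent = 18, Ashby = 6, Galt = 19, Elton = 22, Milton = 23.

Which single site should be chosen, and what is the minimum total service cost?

Choose Sutton only; total service cost 805.

With exactly 1 open, each office uses its cheapest among the chosen.
{Sutton}: Irby→Sutton 10·24=240, Wirral→Sutton 3·14=42, Kent→Sutton 2·18=36, Ashby→Sutton 5·6=30, Galt→Sutton 5·19=95, Elton→Sutton 6·22=132, Milton→Sutton 10·23=230. Service cost 805.
{Orton}: service cost 1121
{Brent}: service cost 1164
Among all 5 size-1 choices, {Sutton} is lowest.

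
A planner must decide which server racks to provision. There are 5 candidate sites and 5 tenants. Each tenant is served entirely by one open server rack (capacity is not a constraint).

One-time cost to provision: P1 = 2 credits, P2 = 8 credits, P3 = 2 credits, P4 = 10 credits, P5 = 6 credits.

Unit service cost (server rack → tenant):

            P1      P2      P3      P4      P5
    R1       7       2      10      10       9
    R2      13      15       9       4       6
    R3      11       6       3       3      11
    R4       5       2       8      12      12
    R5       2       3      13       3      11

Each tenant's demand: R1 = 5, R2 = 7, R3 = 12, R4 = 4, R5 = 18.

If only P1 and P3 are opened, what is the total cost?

Total cost: 194

Each tenant is assigned to its cheapest site among the open ones.
{P1, P3}: R1→P1 7·5=35, R2→P3 9·7=63, R3→P3 3·12=36, R4→P1 5·4=20, R5→P1 2·18=36. Service 190; fixed 4; total 194.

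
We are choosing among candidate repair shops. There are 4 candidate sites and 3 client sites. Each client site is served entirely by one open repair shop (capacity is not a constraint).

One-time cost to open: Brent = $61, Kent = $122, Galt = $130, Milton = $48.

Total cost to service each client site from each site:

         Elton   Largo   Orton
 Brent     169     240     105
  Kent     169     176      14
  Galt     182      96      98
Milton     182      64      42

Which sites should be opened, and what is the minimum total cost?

Open Milton only; minimum total cost 336.

For any fixed open set, each client site goes to its cheapest open site; total = fixed + service.
{Milton}: Elton→Milton 182, Largo→Milton 64, Orton→Milton 42. Service 288; fixed 48; total 336.
{Brent, Milton}: Elton→Brent 169, Largo→Milton 64, Orton→Milton 42. Service 275; fixed 109; total 384.
{Kent, Milton}: Elton→Kent 169, Largo→Milton 64, Orton→Kent 14. Service 247; fixed 170; total 417.
{Brent, Kent, Galt, Milton}: Elton→Brent 169, Largo→Milton 64, Orton→Kent 14. Service 247; fixed 361; total 608.
(All 15 nonempty subsets were checked; Milton only is lowest.)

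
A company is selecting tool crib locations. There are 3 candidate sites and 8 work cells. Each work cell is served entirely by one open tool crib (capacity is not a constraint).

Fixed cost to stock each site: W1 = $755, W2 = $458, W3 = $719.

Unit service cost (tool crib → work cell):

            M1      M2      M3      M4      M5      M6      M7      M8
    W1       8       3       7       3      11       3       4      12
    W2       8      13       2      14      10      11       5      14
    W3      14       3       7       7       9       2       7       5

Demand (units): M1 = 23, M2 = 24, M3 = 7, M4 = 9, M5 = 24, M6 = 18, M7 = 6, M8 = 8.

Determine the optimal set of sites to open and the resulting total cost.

For any fixed open set, each work cell goes to its cheapest open site; total = fixed + service.
{W1}: M1→W1 8·23=184, M2→W1 3·24=72, M3→W1 7·7=49, M4→W1 3·9=27, M5→W1 11·24=264, M6→W1 3·18=54, M7→W1 4·6=24, M8→W1 12·8=96. Service 770; fixed 755; total 1525.
{W3}: M1→W3 14·23=322, M2→W3 3·24=72, M3→W3 7·7=49, M4→W3 7·9=63, M5→W3 9·24=216, M6→W3 2·18=36, M7→W3 7·6=42, M8→W3 5·8=40. Service 840; fixed 719; total 1559.
{W2}: service 1216 + fixed 458 = 1674
{W1, W2, W3}: service 613 + fixed 1932 = 2545
No other subset beats 1525.

Open W1 only; minimum total cost 1525.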